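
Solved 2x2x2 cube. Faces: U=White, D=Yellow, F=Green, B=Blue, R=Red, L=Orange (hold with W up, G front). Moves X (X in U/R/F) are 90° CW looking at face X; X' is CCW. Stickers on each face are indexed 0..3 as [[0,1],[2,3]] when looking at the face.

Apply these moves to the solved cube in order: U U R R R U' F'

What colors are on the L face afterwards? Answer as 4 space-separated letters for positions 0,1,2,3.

After move 1 (U): U=WWWW F=RRGG R=BBRR B=OOBB L=GGOO
After move 2 (U): U=WWWW F=BBGG R=OORR B=GGBB L=RROO
After move 3 (R): R=RORO U=WBWG F=BYGY D=YBYG B=WGWB
After move 4 (R): R=RROO U=WYWY F=BBGG D=YWYW B=GGBB
After move 5 (R): R=OROR U=WBWG F=BWGW D=YBYG B=YGYB
After move 6 (U'): U=BGWW F=RRGW R=BWOR B=ORYB L=YGOO
After move 7 (F'): F=RWRG U=BGBO R=BWYR D=GOYG L=YWOW
Query: L face = YWOW

Answer: Y W O W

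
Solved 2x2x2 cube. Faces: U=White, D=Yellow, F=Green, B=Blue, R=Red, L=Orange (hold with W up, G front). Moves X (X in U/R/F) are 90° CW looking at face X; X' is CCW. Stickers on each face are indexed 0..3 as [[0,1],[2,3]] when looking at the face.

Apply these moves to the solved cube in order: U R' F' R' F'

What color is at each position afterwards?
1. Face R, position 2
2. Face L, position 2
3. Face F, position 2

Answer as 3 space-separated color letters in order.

Answer: G O W

Derivation:
After move 1 (U): U=WWWW F=RRGG R=BBRR B=OOBB L=GGOO
After move 2 (R'): R=BRBR U=WBWO F=RWGW D=YRYG B=YOYB
After move 3 (F'): F=WWRG U=WBBB R=RRYR D=GOYG L=GOOW
After move 4 (R'): R=RRRY U=WYBY F=WBRB D=GWYG B=GOOB
After move 5 (F'): F=BBWR U=WYRR R=WRGY D=OWYG L=GYOB
Query 1: R[2] = G
Query 2: L[2] = O
Query 3: F[2] = W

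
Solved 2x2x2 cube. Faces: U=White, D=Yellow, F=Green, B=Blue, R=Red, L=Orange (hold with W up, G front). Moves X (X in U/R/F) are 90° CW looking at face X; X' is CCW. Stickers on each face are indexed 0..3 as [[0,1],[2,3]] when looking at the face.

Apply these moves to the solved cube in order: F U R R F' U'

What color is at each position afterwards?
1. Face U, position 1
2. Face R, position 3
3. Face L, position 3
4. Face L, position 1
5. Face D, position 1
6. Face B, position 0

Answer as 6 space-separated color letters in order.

After move 1 (F): F=GGGG U=WWOO R=WRWR D=RRYY L=OYOY
After move 2 (U): U=OWOW F=WRGG R=BBWR B=OYBB L=GGOY
After move 3 (R): R=WBRB U=OROG F=WRGY D=RBYO B=WYWB
After move 4 (R): R=RWBB U=OROY F=WBGO D=RWYW B=GYRB
After move 5 (F'): F=BOWG U=ORRB R=WWRB D=GYYW L=GYOO
After move 6 (U'): U=RBOR F=GYWG R=BORB B=WWRB L=GYOO
Query 1: U[1] = B
Query 2: R[3] = B
Query 3: L[3] = O
Query 4: L[1] = Y
Query 5: D[1] = Y
Query 6: B[0] = W

Answer: B B O Y Y W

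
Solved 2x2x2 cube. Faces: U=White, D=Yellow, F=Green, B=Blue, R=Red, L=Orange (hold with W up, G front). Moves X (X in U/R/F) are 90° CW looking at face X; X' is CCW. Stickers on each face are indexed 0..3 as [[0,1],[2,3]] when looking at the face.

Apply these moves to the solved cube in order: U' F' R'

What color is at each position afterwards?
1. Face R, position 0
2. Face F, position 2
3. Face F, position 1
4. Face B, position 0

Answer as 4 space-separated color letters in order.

After move 1 (U'): U=WWWW F=OOGG R=GGRR B=RRBB L=BBOO
After move 2 (F'): F=OGOG U=WWGR R=YGYR D=BOYY L=BWOW
After move 3 (R'): R=GRYY U=WBGR F=OWOR D=BGYG B=YROB
Query 1: R[0] = G
Query 2: F[2] = O
Query 3: F[1] = W
Query 4: B[0] = Y

Answer: G O W Y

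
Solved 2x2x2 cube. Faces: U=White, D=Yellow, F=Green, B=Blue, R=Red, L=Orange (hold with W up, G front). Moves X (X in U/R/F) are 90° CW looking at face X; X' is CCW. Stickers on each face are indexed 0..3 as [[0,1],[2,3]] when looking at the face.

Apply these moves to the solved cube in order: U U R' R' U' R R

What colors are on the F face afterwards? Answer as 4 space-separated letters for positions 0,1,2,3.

After move 1 (U): U=WWWW F=RRGG R=BBRR B=OOBB L=GGOO
After move 2 (U): U=WWWW F=BBGG R=OORR B=GGBB L=RROO
After move 3 (R'): R=OROR U=WBWG F=BWGW D=YBYG B=YGYB
After move 4 (R'): R=RROO U=WYWY F=BBGG D=YWYW B=GGBB
After move 5 (U'): U=YYWW F=RRGG R=BBOO B=RRBB L=GGOO
After move 6 (R): R=OBOB U=YRWG F=RWGW D=YBYR B=WRYB
After move 7 (R): R=OOBB U=YWWW F=RBGR D=YYYW B=GRRB
Query: F face = RBGR

Answer: R B G R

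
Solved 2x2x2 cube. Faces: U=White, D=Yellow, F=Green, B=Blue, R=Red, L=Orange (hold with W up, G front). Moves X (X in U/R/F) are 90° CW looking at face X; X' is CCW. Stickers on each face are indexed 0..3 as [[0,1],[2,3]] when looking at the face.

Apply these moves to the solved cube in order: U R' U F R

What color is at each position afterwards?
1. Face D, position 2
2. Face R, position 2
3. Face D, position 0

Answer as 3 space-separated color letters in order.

Answer: Y R B

Derivation:
After move 1 (U): U=WWWW F=RRGG R=BBRR B=OOBB L=GGOO
After move 2 (R'): R=BRBR U=WBWO F=RWGW D=YRYG B=YOYB
After move 3 (U): U=WWOB F=BRGW R=YOBR B=GGYB L=RWOO
After move 4 (F): F=GBWR U=WWOW R=OOBR D=BYYG L=RYOR
After move 5 (R): R=BORO U=WBOR F=GYWG D=BYYG B=WGWB
Query 1: D[2] = Y
Query 2: R[2] = R
Query 3: D[0] = B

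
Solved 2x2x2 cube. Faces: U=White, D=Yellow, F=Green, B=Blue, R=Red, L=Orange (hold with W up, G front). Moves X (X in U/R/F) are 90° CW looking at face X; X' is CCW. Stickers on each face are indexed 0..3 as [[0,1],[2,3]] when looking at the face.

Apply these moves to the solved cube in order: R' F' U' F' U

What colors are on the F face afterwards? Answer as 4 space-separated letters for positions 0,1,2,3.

Answer: O W O G

Derivation:
After move 1 (R'): R=RRRR U=WBWB F=GWGW D=YGYG B=YBYB
After move 2 (F'): F=WWGG U=WBRR R=GRYR D=OOYG L=OBOW
After move 3 (U'): U=BRWR F=OBGG R=WWYR B=GRYB L=YBOW
After move 4 (F'): F=BGOG U=BRWY R=OWOR D=BWYG L=YROW
After move 5 (U): U=WBYR F=OWOG R=GROR B=YRYB L=BGOW
Query: F face = OWOG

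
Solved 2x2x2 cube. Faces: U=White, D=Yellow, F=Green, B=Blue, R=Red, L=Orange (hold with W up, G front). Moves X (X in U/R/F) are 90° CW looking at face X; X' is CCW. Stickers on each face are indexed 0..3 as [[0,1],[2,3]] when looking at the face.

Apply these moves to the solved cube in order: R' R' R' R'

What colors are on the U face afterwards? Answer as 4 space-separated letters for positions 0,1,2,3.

Answer: W W W W

Derivation:
After move 1 (R'): R=RRRR U=WBWB F=GWGW D=YGYG B=YBYB
After move 2 (R'): R=RRRR U=WYWY F=GBGB D=YWYW B=GBGB
After move 3 (R'): R=RRRR U=WGWG F=GYGY D=YBYB B=WBWB
After move 4 (R'): R=RRRR U=WWWW F=GGGG D=YYYY B=BBBB
Query: U face = WWWW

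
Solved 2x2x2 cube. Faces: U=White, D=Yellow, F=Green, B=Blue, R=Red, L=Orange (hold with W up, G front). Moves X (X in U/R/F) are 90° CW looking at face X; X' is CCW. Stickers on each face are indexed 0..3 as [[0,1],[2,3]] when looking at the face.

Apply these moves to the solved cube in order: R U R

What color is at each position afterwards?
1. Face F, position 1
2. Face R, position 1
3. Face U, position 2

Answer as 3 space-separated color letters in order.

Answer: B W G

Derivation:
After move 1 (R): R=RRRR U=WGWG F=GYGY D=YBYB B=WBWB
After move 2 (U): U=WWGG F=RRGY R=WBRR B=OOWB L=GYOO
After move 3 (R): R=RWRB U=WRGY F=RBGB D=YWYO B=GOWB
Query 1: F[1] = B
Query 2: R[1] = W
Query 3: U[2] = G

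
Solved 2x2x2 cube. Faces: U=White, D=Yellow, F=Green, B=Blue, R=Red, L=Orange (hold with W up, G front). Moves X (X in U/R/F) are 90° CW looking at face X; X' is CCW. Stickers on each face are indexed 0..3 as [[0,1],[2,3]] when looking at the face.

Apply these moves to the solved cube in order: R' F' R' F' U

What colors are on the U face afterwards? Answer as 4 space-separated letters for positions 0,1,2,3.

After move 1 (R'): R=RRRR U=WBWB F=GWGW D=YGYG B=YBYB
After move 2 (F'): F=WWGG U=WBRR R=GRYR D=OOYG L=OBOW
After move 3 (R'): R=RRGY U=WYRY F=WBGR D=OWYG B=GBOB
After move 4 (F'): F=BRWG U=WYRG R=WROY D=BWYG L=OYOR
After move 5 (U): U=RWGY F=WRWG R=GBOY B=OYOB L=BROR
Query: U face = RWGY

Answer: R W G Y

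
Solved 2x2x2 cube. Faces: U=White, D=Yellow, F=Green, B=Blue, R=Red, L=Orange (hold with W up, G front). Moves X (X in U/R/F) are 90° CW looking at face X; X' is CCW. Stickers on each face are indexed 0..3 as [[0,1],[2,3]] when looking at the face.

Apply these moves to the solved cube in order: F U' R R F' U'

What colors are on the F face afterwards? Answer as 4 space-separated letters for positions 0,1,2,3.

Answer: B Y O G

Derivation:
After move 1 (F): F=GGGG U=WWOO R=WRWR D=RRYY L=OYOY
After move 2 (U'): U=WOWO F=OYGG R=GGWR B=WRBB L=BBOY
After move 3 (R): R=WGRG U=WYWG F=ORGY D=RBYW B=OROB
After move 4 (R): R=RWGG U=WRWY F=OBGW D=ROYO B=GRYB
After move 5 (F'): F=BWOG U=WRRG R=OWRG D=BYYO L=BYOW
After move 6 (U'): U=RGWR F=BYOG R=BWRG B=OWYB L=GROW
Query: F face = BYOG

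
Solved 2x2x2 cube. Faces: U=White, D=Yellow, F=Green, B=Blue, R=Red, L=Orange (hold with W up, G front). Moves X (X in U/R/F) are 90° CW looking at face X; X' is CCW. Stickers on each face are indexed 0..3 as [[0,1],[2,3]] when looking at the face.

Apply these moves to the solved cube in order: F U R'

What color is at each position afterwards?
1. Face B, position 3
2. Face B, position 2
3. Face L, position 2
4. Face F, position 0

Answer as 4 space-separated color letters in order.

After move 1 (F): F=GGGG U=WWOO R=WRWR D=RRYY L=OYOY
After move 2 (U): U=OWOW F=WRGG R=BBWR B=OYBB L=GGOY
After move 3 (R'): R=BRBW U=OBOO F=WWGW D=RRYG B=YYRB
Query 1: B[3] = B
Query 2: B[2] = R
Query 3: L[2] = O
Query 4: F[0] = W

Answer: B R O W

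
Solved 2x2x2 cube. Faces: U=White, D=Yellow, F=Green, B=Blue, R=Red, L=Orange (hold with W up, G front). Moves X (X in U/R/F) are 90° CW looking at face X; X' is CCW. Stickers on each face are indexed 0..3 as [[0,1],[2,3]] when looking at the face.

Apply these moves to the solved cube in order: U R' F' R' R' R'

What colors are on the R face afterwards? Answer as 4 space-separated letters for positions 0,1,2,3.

After move 1 (U): U=WWWW F=RRGG R=BBRR B=OOBB L=GGOO
After move 2 (R'): R=BRBR U=WBWO F=RWGW D=YRYG B=YOYB
After move 3 (F'): F=WWRG U=WBBB R=RRYR D=GOYG L=GOOW
After move 4 (R'): R=RRRY U=WYBY F=WBRB D=GWYG B=GOOB
After move 5 (R'): R=RYRR U=WOBG F=WYRY D=GBYB B=GOWB
After move 6 (R'): R=YRRR U=WWBG F=WORG D=GYYY B=BOBB
Query: R face = YRRR

Answer: Y R R R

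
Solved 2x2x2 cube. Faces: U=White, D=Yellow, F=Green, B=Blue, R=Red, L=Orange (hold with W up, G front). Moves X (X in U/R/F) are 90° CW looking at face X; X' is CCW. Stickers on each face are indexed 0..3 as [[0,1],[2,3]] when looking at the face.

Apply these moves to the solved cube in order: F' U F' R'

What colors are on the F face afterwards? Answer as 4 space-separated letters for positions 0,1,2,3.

After move 1 (F'): F=GGGG U=WWRR R=YRYR D=OOYY L=OWOW
After move 2 (U): U=RWRW F=YRGG R=BBYR B=OWBB L=GGOW
After move 3 (F'): F=RGYG U=RWBY R=OBOR D=GWYY L=GWOR
After move 4 (R'): R=BROO U=RBBO F=RWYY D=GGYG B=YWWB
Query: F face = RWYY

Answer: R W Y Y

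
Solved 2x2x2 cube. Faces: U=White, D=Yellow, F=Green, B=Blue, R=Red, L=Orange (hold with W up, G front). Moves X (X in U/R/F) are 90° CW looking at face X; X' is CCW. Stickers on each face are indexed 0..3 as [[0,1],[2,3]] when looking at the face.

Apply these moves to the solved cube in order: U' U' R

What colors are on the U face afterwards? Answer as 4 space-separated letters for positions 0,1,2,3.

Answer: W B W G

Derivation:
After move 1 (U'): U=WWWW F=OOGG R=GGRR B=RRBB L=BBOO
After move 2 (U'): U=WWWW F=BBGG R=OORR B=GGBB L=RROO
After move 3 (R): R=RORO U=WBWG F=BYGY D=YBYG B=WGWB
Query: U face = WBWG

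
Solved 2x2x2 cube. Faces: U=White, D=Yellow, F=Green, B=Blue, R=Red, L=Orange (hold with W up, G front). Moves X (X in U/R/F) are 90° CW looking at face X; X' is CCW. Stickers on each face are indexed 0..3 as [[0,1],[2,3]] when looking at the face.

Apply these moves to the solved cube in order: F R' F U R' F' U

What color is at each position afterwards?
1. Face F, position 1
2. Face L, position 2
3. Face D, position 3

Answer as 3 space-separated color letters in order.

Answer: W O W

Derivation:
After move 1 (F): F=GGGG U=WWOO R=WRWR D=RRYY L=OYOY
After move 2 (R'): R=RRWW U=WBOB F=GWGO D=RGYG B=YBRB
After move 3 (F): F=GGOW U=WBYY R=ORBW D=WRYG L=OROG
After move 4 (U): U=YWYB F=OROW R=YBBW B=ORRB L=GGOG
After move 5 (R'): R=BWYB U=YRYO F=OWOB D=WRYW B=GRRB
After move 6 (F'): F=WBOO U=YRBY R=RWWB D=GGYW L=GOOY
After move 7 (U): U=BYYR F=RWOO R=GRWB B=GORB L=WBOY
Query 1: F[1] = W
Query 2: L[2] = O
Query 3: D[3] = W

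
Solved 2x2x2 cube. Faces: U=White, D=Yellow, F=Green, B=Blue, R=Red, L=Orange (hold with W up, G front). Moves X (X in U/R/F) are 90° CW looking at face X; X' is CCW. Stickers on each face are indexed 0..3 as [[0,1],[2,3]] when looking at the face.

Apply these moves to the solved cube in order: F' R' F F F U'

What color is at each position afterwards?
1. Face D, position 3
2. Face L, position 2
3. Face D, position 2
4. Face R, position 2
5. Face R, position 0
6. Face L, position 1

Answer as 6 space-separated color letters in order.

Answer: G O Y O W B

Derivation:
After move 1 (F'): F=GGGG U=WWRR R=YRYR D=OOYY L=OWOW
After move 2 (R'): R=RRYY U=WBRB F=GWGR D=OGYG B=YBOB
After move 3 (F): F=GGRW U=WBWW R=RRBY D=YRYG L=OOOG
After move 4 (F): F=RGWG U=WBGO R=WRWY D=BRYG L=OYOR
After move 5 (F): F=WRGG U=WBRY R=GROY D=WWYG L=OBOR
After move 6 (U'): U=BYWR F=OBGG R=WROY B=GROB L=YBOR
Query 1: D[3] = G
Query 2: L[2] = O
Query 3: D[2] = Y
Query 4: R[2] = O
Query 5: R[0] = W
Query 6: L[1] = B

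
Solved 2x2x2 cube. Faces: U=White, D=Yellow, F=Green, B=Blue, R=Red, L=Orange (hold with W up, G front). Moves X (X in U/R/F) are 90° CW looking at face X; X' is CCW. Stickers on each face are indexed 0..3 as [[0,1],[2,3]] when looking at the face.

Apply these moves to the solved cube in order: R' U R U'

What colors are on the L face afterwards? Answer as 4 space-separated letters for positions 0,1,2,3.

Answer: B O O O

Derivation:
After move 1 (R'): R=RRRR U=WBWB F=GWGW D=YGYG B=YBYB
After move 2 (U): U=WWBB F=RRGW R=YBRR B=OOYB L=GWOO
After move 3 (R): R=RYRB U=WRBW F=RGGG D=YYYO B=BOWB
After move 4 (U'): U=RWWB F=GWGG R=RGRB B=RYWB L=BOOO
Query: L face = BOOO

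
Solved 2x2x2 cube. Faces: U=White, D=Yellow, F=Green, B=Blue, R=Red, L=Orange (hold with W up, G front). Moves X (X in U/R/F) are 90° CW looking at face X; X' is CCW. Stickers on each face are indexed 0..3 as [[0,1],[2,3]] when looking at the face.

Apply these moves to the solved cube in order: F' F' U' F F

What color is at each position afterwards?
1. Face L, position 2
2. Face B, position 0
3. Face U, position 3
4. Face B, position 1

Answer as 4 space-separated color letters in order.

After move 1 (F'): F=GGGG U=WWRR R=YRYR D=OOYY L=OWOW
After move 2 (F'): F=GGGG U=WWYY R=OROR D=WWYY L=OROR
After move 3 (U'): U=WYWY F=ORGG R=GGOR B=ORBB L=BBOR
After move 4 (F): F=GOGR U=WYRB R=WGYR D=OGYY L=BWOW
After move 5 (F): F=GGRO U=WYWW R=RGBR D=YWYY L=BOOG
Query 1: L[2] = O
Query 2: B[0] = O
Query 3: U[3] = W
Query 4: B[1] = R

Answer: O O W R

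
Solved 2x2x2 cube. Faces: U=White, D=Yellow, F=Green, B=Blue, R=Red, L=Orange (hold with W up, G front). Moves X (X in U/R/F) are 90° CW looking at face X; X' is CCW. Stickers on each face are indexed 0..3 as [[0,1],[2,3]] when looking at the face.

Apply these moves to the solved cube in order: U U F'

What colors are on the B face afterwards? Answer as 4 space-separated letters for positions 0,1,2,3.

After move 1 (U): U=WWWW F=RRGG R=BBRR B=OOBB L=GGOO
After move 2 (U): U=WWWW F=BBGG R=OORR B=GGBB L=RROO
After move 3 (F'): F=BGBG U=WWOR R=YOYR D=ROYY L=RWOW
Query: B face = GGBB

Answer: G G B B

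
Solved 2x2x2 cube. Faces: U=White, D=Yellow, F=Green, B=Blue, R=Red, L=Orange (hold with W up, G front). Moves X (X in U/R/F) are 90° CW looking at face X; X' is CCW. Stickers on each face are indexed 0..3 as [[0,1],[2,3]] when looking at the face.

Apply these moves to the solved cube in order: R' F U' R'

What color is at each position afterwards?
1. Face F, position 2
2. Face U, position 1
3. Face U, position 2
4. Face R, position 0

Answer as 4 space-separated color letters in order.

Answer: W Y W G

Derivation:
After move 1 (R'): R=RRRR U=WBWB F=GWGW D=YGYG B=YBYB
After move 2 (F): F=GGWW U=WBOO R=WRBR D=RRYG L=OYOG
After move 3 (U'): U=BOWO F=OYWW R=GGBR B=WRYB L=YBOG
After move 4 (R'): R=GRGB U=BYWW F=OOWO D=RYYW B=GRRB
Query 1: F[2] = W
Query 2: U[1] = Y
Query 3: U[2] = W
Query 4: R[0] = G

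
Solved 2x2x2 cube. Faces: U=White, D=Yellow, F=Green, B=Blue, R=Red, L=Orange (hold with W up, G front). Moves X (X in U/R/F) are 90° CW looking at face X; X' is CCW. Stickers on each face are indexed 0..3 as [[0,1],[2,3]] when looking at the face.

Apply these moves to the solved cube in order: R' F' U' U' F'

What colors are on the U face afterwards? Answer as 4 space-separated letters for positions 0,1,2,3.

Answer: R R O Y

Derivation:
After move 1 (R'): R=RRRR U=WBWB F=GWGW D=YGYG B=YBYB
After move 2 (F'): F=WWGG U=WBRR R=GRYR D=OOYG L=OBOW
After move 3 (U'): U=BRWR F=OBGG R=WWYR B=GRYB L=YBOW
After move 4 (U'): U=RRBW F=YBGG R=OBYR B=WWYB L=GROW
After move 5 (F'): F=BGYG U=RROY R=OBOR D=RWYG L=GWOB
Query: U face = RROY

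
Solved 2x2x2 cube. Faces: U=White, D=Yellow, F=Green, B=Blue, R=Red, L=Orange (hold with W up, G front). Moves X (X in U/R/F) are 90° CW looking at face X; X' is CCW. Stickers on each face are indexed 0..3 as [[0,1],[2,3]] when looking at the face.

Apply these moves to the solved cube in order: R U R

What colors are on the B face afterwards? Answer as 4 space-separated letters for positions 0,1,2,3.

Answer: G O W B

Derivation:
After move 1 (R): R=RRRR U=WGWG F=GYGY D=YBYB B=WBWB
After move 2 (U): U=WWGG F=RRGY R=WBRR B=OOWB L=GYOO
After move 3 (R): R=RWRB U=WRGY F=RBGB D=YWYO B=GOWB
Query: B face = GOWB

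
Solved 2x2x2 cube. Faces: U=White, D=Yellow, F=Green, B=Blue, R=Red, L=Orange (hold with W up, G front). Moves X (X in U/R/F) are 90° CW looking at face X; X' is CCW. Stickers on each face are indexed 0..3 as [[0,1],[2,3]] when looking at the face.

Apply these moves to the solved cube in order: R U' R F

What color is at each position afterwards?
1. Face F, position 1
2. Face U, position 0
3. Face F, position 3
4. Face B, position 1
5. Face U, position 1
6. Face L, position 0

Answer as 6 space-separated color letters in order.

Answer: O G B R O W

Derivation:
After move 1 (R): R=RRRR U=WGWG F=GYGY D=YBYB B=WBWB
After move 2 (U'): U=GGWW F=OOGY R=GYRR B=RRWB L=WBOO
After move 3 (R): R=RGRY U=GOWY F=OBGB D=YWYR B=WRGB
After move 4 (F): F=GOBB U=GOOB R=WGYY D=RRYR L=WYOW
Query 1: F[1] = O
Query 2: U[0] = G
Query 3: F[3] = B
Query 4: B[1] = R
Query 5: U[1] = O
Query 6: L[0] = W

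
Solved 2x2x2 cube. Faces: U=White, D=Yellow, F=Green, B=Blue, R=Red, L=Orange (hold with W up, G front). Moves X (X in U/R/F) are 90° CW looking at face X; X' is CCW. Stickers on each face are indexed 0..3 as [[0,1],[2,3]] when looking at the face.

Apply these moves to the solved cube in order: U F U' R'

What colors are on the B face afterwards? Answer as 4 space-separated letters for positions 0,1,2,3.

Answer: Y B B B

Derivation:
After move 1 (U): U=WWWW F=RRGG R=BBRR B=OOBB L=GGOO
After move 2 (F): F=GRGR U=WWOG R=WBWR D=RBYY L=GYOY
After move 3 (U'): U=WGWO F=GYGR R=GRWR B=WBBB L=OOOY
After move 4 (R'): R=RRGW U=WBWW F=GGGO D=RYYR B=YBBB
Query: B face = YBBB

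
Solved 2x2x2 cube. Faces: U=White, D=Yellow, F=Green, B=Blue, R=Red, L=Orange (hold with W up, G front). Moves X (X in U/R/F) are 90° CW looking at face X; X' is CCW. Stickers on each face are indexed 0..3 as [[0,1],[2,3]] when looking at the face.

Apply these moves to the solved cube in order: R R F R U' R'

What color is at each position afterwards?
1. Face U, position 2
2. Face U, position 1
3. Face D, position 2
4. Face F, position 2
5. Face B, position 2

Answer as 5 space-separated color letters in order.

Answer: W Y Y B G

Derivation:
After move 1 (R): R=RRRR U=WGWG F=GYGY D=YBYB B=WBWB
After move 2 (R): R=RRRR U=WYWY F=GBGB D=YWYW B=GBGB
After move 3 (F): F=GGBB U=WYOO R=WRYR D=RRYW L=OYOW
After move 4 (R): R=YWRR U=WGOB F=GRBW D=RGYG B=OBYB
After move 5 (U'): U=GBWO F=OYBW R=GRRR B=YWYB L=OBOW
After move 6 (R'): R=RRGR U=GYWY F=OBBO D=RYYW B=GWGB
Query 1: U[2] = W
Query 2: U[1] = Y
Query 3: D[2] = Y
Query 4: F[2] = B
Query 5: B[2] = G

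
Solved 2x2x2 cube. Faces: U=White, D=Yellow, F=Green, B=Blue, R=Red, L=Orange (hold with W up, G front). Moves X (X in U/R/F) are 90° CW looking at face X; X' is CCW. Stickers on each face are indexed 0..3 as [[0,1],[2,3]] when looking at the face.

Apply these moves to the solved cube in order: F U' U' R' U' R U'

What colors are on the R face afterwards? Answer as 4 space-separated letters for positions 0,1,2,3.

Answer: W B W O

Derivation:
After move 1 (F): F=GGGG U=WWOO R=WRWR D=RRYY L=OYOY
After move 2 (U'): U=WOWO F=OYGG R=GGWR B=WRBB L=BBOY
After move 3 (U'): U=OOWW F=BBGG R=OYWR B=GGBB L=WROY
After move 4 (R'): R=YROW U=OBWG F=BOGW D=RBYG B=YGRB
After move 5 (U'): U=BGOW F=WRGW R=BOOW B=YRRB L=YGOY
After move 6 (R): R=OBWO U=BROW F=WBGG D=RRYY B=WRGB
After move 7 (U'): U=RWBO F=YGGG R=WBWO B=OBGB L=WROY
Query: R face = WBWO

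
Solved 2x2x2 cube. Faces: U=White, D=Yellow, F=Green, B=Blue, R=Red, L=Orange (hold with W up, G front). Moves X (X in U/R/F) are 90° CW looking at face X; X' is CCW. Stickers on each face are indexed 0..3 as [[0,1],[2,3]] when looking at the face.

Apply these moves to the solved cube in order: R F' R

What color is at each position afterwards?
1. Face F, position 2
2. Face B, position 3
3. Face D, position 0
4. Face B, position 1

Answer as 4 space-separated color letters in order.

After move 1 (R): R=RRRR U=WGWG F=GYGY D=YBYB B=WBWB
After move 2 (F'): F=YYGG U=WGRR R=BRYR D=OOYB L=OGOW
After move 3 (R): R=YBRR U=WYRG F=YOGB D=OWYW B=RBGB
Query 1: F[2] = G
Query 2: B[3] = B
Query 3: D[0] = O
Query 4: B[1] = B

Answer: G B O B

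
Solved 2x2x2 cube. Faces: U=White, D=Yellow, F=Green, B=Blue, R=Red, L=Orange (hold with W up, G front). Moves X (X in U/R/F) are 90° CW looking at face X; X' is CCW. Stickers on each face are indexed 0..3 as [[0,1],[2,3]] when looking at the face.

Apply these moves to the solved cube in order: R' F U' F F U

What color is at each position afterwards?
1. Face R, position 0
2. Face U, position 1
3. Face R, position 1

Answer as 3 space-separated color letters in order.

Answer: W B R

Derivation:
After move 1 (R'): R=RRRR U=WBWB F=GWGW D=YGYG B=YBYB
After move 2 (F): F=GGWW U=WBOO R=WRBR D=RRYG L=OYOG
After move 3 (U'): U=BOWO F=OYWW R=GGBR B=WRYB L=YBOG
After move 4 (F): F=WOWY U=BOGB R=WGOR D=BGYG L=YROR
After move 5 (F): F=WWYO U=BORR R=GGBR D=OWYG L=YBOG
After move 6 (U): U=RBRO F=GGYO R=WRBR B=YBYB L=WWOG
Query 1: R[0] = W
Query 2: U[1] = B
Query 3: R[1] = R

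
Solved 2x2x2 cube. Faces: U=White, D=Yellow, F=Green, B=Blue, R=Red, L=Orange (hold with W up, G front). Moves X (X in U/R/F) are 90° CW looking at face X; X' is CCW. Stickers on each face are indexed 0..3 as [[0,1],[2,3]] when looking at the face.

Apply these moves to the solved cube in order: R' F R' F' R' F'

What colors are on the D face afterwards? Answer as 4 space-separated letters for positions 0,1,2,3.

Answer: Y O Y W

Derivation:
After move 1 (R'): R=RRRR U=WBWB F=GWGW D=YGYG B=YBYB
After move 2 (F): F=GGWW U=WBOO R=WRBR D=RRYG L=OYOG
After move 3 (R'): R=RRWB U=WYOY F=GBWO D=RGYW B=GBRB
After move 4 (F'): F=BOGW U=WYRW R=GRRB D=YGYW L=OYOO
After move 5 (R'): R=RBGR U=WRRG F=BYGW D=YOYW B=WBGB
After move 6 (F'): F=YWBG U=WRRG R=OBYR D=YOYW L=OGOR
Query: D face = YOYW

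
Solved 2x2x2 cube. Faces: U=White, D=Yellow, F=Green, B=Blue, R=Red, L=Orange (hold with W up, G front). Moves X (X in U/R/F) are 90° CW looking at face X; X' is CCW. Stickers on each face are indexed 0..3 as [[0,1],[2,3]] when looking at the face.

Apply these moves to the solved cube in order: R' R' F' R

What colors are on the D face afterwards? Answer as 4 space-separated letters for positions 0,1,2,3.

After move 1 (R'): R=RRRR U=WBWB F=GWGW D=YGYG B=YBYB
After move 2 (R'): R=RRRR U=WYWY F=GBGB D=YWYW B=GBGB
After move 3 (F'): F=BBGG U=WYRR R=WRYR D=OOYW L=OYOW
After move 4 (R): R=YWRR U=WBRG F=BOGW D=OGYG B=RBYB
Query: D face = OGYG

Answer: O G Y G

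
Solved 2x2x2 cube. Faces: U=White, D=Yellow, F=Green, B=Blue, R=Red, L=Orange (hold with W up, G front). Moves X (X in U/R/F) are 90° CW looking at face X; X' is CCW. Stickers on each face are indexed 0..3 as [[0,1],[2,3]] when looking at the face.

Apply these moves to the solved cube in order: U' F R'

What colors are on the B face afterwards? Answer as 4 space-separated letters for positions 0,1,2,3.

Answer: Y R G B

Derivation:
After move 1 (U'): U=WWWW F=OOGG R=GGRR B=RRBB L=BBOO
After move 2 (F): F=GOGO U=WWOB R=WGWR D=RGYY L=BYOY
After move 3 (R'): R=GRWW U=WBOR F=GWGB D=ROYO B=YRGB
Query: B face = YRGB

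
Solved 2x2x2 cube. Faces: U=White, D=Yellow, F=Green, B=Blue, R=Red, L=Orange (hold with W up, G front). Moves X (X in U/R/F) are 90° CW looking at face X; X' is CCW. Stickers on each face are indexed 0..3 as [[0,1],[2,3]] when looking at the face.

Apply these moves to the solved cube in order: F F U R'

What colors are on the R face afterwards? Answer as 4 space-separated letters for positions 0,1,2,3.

Answer: B R B O

Derivation:
After move 1 (F): F=GGGG U=WWOO R=WRWR D=RRYY L=OYOY
After move 2 (F): F=GGGG U=WWYY R=OROR D=WWYY L=OROR
After move 3 (U): U=YWYW F=ORGG R=BBOR B=ORBB L=GGOR
After move 4 (R'): R=BRBO U=YBYO F=OWGW D=WRYG B=YRWB
Query: R face = BRBO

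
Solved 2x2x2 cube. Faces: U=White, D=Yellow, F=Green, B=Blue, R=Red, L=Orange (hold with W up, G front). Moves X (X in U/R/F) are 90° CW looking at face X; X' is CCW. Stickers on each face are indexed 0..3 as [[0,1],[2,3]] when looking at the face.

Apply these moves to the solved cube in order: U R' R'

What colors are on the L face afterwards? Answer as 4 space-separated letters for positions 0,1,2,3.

Answer: G G O O

Derivation:
After move 1 (U): U=WWWW F=RRGG R=BBRR B=OOBB L=GGOO
After move 2 (R'): R=BRBR U=WBWO F=RWGW D=YRYG B=YOYB
After move 3 (R'): R=RRBB U=WYWY F=RBGO D=YWYW B=GORB
Query: L face = GGOO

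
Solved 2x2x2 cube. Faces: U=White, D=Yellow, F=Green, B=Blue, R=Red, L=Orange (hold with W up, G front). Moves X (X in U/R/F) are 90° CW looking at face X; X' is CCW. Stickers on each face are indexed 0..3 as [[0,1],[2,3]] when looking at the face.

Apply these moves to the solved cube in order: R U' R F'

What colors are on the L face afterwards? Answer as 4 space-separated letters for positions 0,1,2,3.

Answer: W Y O W

Derivation:
After move 1 (R): R=RRRR U=WGWG F=GYGY D=YBYB B=WBWB
After move 2 (U'): U=GGWW F=OOGY R=GYRR B=RRWB L=WBOO
After move 3 (R): R=RGRY U=GOWY F=OBGB D=YWYR B=WRGB
After move 4 (F'): F=BBOG U=GORR R=WGYY D=BOYR L=WYOW
Query: L face = WYOW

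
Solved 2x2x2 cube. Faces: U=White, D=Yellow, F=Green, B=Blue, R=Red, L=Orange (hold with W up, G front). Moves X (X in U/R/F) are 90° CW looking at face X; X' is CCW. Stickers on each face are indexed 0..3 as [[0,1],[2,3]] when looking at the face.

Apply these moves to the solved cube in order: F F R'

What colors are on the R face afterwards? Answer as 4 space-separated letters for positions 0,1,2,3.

After move 1 (F): F=GGGG U=WWOO R=WRWR D=RRYY L=OYOY
After move 2 (F): F=GGGG U=WWYY R=OROR D=WWYY L=OROR
After move 3 (R'): R=RROO U=WBYB F=GWGY D=WGYG B=YBWB
Query: R face = RROO

Answer: R R O O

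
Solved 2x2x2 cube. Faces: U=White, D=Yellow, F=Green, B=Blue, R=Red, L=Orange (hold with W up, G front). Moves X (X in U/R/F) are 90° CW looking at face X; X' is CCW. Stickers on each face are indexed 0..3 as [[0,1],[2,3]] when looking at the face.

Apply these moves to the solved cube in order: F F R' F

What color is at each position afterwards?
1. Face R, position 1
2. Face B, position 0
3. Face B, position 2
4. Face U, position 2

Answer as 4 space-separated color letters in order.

After move 1 (F): F=GGGG U=WWOO R=WRWR D=RRYY L=OYOY
After move 2 (F): F=GGGG U=WWYY R=OROR D=WWYY L=OROR
After move 3 (R'): R=RROO U=WBYB F=GWGY D=WGYG B=YBWB
After move 4 (F): F=GGYW U=WBRR R=YRBO D=ORYG L=OWOG
Query 1: R[1] = R
Query 2: B[0] = Y
Query 3: B[2] = W
Query 4: U[2] = R

Answer: R Y W R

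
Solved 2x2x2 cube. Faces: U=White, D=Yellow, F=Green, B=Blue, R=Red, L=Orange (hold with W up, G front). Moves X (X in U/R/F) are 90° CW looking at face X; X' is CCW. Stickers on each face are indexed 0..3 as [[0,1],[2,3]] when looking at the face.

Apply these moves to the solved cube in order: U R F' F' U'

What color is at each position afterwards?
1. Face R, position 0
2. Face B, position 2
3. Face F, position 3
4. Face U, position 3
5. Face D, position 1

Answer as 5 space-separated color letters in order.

Answer: Y W R B W

Derivation:
After move 1 (U): U=WWWW F=RRGG R=BBRR B=OOBB L=GGOO
After move 2 (R): R=RBRB U=WRWG F=RYGY D=YBYO B=WOWB
After move 3 (F'): F=YYRG U=WRRR R=BBYB D=GOYO L=GGOW
After move 4 (F'): F=YGYR U=WRBY R=OBGB D=GWYO L=GROR
After move 5 (U'): U=RYWB F=GRYR R=YGGB B=OBWB L=WOOR
Query 1: R[0] = Y
Query 2: B[2] = W
Query 3: F[3] = R
Query 4: U[3] = B
Query 5: D[1] = W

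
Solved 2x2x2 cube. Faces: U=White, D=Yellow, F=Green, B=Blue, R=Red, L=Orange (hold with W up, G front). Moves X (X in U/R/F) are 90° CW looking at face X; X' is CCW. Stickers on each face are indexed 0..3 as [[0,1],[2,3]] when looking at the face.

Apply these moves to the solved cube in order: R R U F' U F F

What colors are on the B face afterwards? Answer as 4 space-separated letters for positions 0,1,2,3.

After move 1 (R): R=RRRR U=WGWG F=GYGY D=YBYB B=WBWB
After move 2 (R): R=RRRR U=WYWY F=GBGB D=YWYW B=GBGB
After move 3 (U): U=WWYY F=RRGB R=GBRR B=OOGB L=GBOO
After move 4 (F'): F=RBRG U=WWGR R=WBYR D=BOYW L=GYOY
After move 5 (U): U=GWRW F=WBRG R=OOYR B=GYGB L=RBOY
After move 6 (F): F=RWGB U=GWYB R=ROWR D=YOYW L=RBOO
After move 7 (F): F=GRBW U=GWOB R=YOBR D=WRYW L=RYOO
Query: B face = GYGB

Answer: G Y G B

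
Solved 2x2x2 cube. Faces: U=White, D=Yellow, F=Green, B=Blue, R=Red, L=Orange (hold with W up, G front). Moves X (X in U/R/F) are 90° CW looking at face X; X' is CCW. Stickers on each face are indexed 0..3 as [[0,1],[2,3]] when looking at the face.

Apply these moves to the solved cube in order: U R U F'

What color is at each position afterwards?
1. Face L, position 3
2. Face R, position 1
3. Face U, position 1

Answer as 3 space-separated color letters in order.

After move 1 (U): U=WWWW F=RRGG R=BBRR B=OOBB L=GGOO
After move 2 (R): R=RBRB U=WRWG F=RYGY D=YBYO B=WOWB
After move 3 (U): U=WWGR F=RBGY R=WORB B=GGWB L=RYOO
After move 4 (F'): F=BYRG U=WWWR R=BOYB D=YOYO L=RROG
Query 1: L[3] = G
Query 2: R[1] = O
Query 3: U[1] = W

Answer: G O W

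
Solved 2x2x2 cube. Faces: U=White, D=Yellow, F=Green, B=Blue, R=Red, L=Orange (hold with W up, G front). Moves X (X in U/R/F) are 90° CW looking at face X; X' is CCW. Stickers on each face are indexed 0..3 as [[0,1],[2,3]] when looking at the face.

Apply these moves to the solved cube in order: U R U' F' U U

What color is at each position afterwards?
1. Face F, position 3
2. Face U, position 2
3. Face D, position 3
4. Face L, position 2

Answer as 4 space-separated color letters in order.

Answer: G G O O

Derivation:
After move 1 (U): U=WWWW F=RRGG R=BBRR B=OOBB L=GGOO
After move 2 (R): R=RBRB U=WRWG F=RYGY D=YBYO B=WOWB
After move 3 (U'): U=RGWW F=GGGY R=RYRB B=RBWB L=WOOO
After move 4 (F'): F=GYGG U=RGRR R=BYYB D=OOYO L=WWOW
After move 5 (U): U=RRRG F=BYGG R=RBYB B=WWWB L=GYOW
After move 6 (U): U=RRGR F=RBGG R=WWYB B=GYWB L=BYOW
Query 1: F[3] = G
Query 2: U[2] = G
Query 3: D[3] = O
Query 4: L[2] = O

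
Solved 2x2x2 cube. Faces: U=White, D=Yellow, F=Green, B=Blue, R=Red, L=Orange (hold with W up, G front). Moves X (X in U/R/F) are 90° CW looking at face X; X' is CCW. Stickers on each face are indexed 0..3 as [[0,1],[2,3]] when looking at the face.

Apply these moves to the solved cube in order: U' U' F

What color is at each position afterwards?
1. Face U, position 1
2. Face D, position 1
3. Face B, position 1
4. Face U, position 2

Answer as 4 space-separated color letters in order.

After move 1 (U'): U=WWWW F=OOGG R=GGRR B=RRBB L=BBOO
After move 2 (U'): U=WWWW F=BBGG R=OORR B=GGBB L=RROO
After move 3 (F): F=GBGB U=WWOR R=WOWR D=ROYY L=RYOY
Query 1: U[1] = W
Query 2: D[1] = O
Query 3: B[1] = G
Query 4: U[2] = O

Answer: W O G O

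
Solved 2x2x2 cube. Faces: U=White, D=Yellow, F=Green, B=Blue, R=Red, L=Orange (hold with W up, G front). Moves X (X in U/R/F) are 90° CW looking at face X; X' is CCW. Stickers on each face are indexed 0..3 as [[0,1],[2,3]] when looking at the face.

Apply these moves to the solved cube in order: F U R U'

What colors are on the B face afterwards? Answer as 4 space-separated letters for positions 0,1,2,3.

Answer: W B W B

Derivation:
After move 1 (F): F=GGGG U=WWOO R=WRWR D=RRYY L=OYOY
After move 2 (U): U=OWOW F=WRGG R=BBWR B=OYBB L=GGOY
After move 3 (R): R=WBRB U=OROG F=WRGY D=RBYO B=WYWB
After move 4 (U'): U=RGOO F=GGGY R=WRRB B=WBWB L=WYOY
Query: B face = WBWB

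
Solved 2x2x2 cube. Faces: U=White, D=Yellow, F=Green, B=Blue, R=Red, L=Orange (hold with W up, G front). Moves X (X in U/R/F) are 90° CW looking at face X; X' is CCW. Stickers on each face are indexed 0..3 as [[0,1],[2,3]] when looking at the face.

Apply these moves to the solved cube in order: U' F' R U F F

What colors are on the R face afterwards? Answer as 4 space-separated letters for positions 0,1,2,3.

After move 1 (U'): U=WWWW F=OOGG R=GGRR B=RRBB L=BBOO
After move 2 (F'): F=OGOG U=WWGR R=YGYR D=BOYY L=BWOW
After move 3 (R): R=YYRG U=WGGG F=OOOY D=BBYR B=RRWB
After move 4 (U): U=GWGG F=YYOY R=RRRG B=BWWB L=OOOW
After move 5 (F): F=OYYY U=GWWO R=GRGG D=RRYR L=OBOB
After move 6 (F): F=YOYY U=GWBB R=WROG D=GGYR L=OROR
Query: R face = WROG

Answer: W R O G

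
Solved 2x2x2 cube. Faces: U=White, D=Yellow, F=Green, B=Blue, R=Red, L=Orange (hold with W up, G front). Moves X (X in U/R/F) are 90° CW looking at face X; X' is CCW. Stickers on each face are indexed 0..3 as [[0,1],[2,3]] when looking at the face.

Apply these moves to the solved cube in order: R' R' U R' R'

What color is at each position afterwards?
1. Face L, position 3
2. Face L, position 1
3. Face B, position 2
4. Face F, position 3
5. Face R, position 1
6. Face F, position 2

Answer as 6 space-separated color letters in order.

Answer: O B R O R G

Derivation:
After move 1 (R'): R=RRRR U=WBWB F=GWGW D=YGYG B=YBYB
After move 2 (R'): R=RRRR U=WYWY F=GBGB D=YWYW B=GBGB
After move 3 (U): U=WWYY F=RRGB R=GBRR B=OOGB L=GBOO
After move 4 (R'): R=BRGR U=WGYO F=RWGY D=YRYB B=WOWB
After move 5 (R'): R=RRBG U=WWYW F=RGGO D=YWYY B=BORB
Query 1: L[3] = O
Query 2: L[1] = B
Query 3: B[2] = R
Query 4: F[3] = O
Query 5: R[1] = R
Query 6: F[2] = G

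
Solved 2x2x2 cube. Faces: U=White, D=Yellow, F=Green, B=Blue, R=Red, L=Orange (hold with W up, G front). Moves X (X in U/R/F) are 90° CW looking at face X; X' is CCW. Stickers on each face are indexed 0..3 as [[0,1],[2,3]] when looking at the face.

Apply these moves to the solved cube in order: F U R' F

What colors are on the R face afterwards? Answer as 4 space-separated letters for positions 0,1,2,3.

Answer: O R O W

Derivation:
After move 1 (F): F=GGGG U=WWOO R=WRWR D=RRYY L=OYOY
After move 2 (U): U=OWOW F=WRGG R=BBWR B=OYBB L=GGOY
After move 3 (R'): R=BRBW U=OBOO F=WWGW D=RRYG B=YYRB
After move 4 (F): F=GWWW U=OBYG R=OROW D=BBYG L=GROR
Query: R face = OROW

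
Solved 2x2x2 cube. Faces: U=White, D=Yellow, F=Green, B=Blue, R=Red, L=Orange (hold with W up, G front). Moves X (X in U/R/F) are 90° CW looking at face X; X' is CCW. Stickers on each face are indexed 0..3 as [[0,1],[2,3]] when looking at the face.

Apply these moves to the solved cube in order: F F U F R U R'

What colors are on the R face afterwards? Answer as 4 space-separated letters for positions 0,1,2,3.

Answer: R B G R

Derivation:
After move 1 (F): F=GGGG U=WWOO R=WRWR D=RRYY L=OYOY
After move 2 (F): F=GGGG U=WWYY R=OROR D=WWYY L=OROR
After move 3 (U): U=YWYW F=ORGG R=BBOR B=ORBB L=GGOR
After move 4 (F): F=GOGR U=YWRG R=YBWR D=OBYY L=GWOW
After move 5 (R): R=WYRB U=YORR F=GBGY D=OBYO B=GRWB
After move 6 (U): U=RYRO F=WYGY R=GRRB B=GWWB L=GBOW
After move 7 (R'): R=RBGR U=RWRG F=WYGO D=OYYY B=OWBB
Query: R face = RBGR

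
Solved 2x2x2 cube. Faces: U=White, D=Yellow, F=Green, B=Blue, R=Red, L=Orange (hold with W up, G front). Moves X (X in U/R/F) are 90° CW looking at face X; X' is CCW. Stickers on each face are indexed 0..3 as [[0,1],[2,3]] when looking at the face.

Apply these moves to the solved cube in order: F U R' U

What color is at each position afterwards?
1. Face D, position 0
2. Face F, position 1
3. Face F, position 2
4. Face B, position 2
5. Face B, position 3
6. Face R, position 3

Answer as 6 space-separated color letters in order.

After move 1 (F): F=GGGG U=WWOO R=WRWR D=RRYY L=OYOY
After move 2 (U): U=OWOW F=WRGG R=BBWR B=OYBB L=GGOY
After move 3 (R'): R=BRBW U=OBOO F=WWGW D=RRYG B=YYRB
After move 4 (U): U=OOOB F=BRGW R=YYBW B=GGRB L=WWOY
Query 1: D[0] = R
Query 2: F[1] = R
Query 3: F[2] = G
Query 4: B[2] = R
Query 5: B[3] = B
Query 6: R[3] = W

Answer: R R G R B W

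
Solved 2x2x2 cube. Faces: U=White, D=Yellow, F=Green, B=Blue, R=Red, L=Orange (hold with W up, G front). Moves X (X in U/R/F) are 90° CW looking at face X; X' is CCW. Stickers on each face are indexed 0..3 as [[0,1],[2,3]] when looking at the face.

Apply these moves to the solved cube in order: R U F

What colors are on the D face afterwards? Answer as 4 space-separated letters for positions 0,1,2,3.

Answer: R W Y B

Derivation:
After move 1 (R): R=RRRR U=WGWG F=GYGY D=YBYB B=WBWB
After move 2 (U): U=WWGG F=RRGY R=WBRR B=OOWB L=GYOO
After move 3 (F): F=GRYR U=WWOY R=GBGR D=RWYB L=GYOB
Query: D face = RWYB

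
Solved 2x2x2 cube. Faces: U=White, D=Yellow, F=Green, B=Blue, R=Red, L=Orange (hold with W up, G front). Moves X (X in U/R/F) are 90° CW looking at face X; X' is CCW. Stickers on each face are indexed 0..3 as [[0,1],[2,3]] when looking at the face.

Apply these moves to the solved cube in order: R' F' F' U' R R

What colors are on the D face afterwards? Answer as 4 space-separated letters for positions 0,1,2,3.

Answer: B Y Y G

Derivation:
After move 1 (R'): R=RRRR U=WBWB F=GWGW D=YGYG B=YBYB
After move 2 (F'): F=WWGG U=WBRR R=GRYR D=OOYG L=OBOW
After move 3 (F'): F=WGWG U=WBGY R=OROR D=BWYG L=OROR
After move 4 (U'): U=BYWG F=ORWG R=WGOR B=ORYB L=YBOR
After move 5 (R): R=OWRG U=BRWG F=OWWG D=BYYO B=GRYB
After move 6 (R): R=ROGW U=BWWG F=OYWO D=BYYG B=GRRB
Query: D face = BYYG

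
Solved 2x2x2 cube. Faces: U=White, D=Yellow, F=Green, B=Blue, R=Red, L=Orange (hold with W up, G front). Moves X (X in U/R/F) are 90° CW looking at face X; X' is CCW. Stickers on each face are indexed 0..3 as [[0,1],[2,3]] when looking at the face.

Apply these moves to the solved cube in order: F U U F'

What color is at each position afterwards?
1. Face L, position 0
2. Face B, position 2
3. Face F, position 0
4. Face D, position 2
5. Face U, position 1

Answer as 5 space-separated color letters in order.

Answer: W B B Y O

Derivation:
After move 1 (F): F=GGGG U=WWOO R=WRWR D=RRYY L=OYOY
After move 2 (U): U=OWOW F=WRGG R=BBWR B=OYBB L=GGOY
After move 3 (U): U=OOWW F=BBGG R=OYWR B=GGBB L=WROY
After move 4 (F'): F=BGBG U=OOOW R=RYRR D=RYYY L=WWOW
Query 1: L[0] = W
Query 2: B[2] = B
Query 3: F[0] = B
Query 4: D[2] = Y
Query 5: U[1] = O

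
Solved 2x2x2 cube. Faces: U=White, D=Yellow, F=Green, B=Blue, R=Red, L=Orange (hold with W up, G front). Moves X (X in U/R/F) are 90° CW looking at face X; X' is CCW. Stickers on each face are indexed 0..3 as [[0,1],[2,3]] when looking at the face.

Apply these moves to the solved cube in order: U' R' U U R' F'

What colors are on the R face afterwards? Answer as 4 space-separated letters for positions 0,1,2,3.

After move 1 (U'): U=WWWW F=OOGG R=GGRR B=RRBB L=BBOO
After move 2 (R'): R=GRGR U=WBWR F=OWGW D=YOYG B=YRYB
After move 3 (U): U=WWRB F=GRGW R=YRGR B=BBYB L=OWOO
After move 4 (U): U=RWBW F=YRGW R=BBGR B=OWYB L=GROO
After move 5 (R'): R=BRBG U=RYBO F=YWGW D=YRYW B=GWOB
After move 6 (F'): F=WWYG U=RYBB R=RRYG D=ROYW L=GOOB
Query: R face = RRYG

Answer: R R Y G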